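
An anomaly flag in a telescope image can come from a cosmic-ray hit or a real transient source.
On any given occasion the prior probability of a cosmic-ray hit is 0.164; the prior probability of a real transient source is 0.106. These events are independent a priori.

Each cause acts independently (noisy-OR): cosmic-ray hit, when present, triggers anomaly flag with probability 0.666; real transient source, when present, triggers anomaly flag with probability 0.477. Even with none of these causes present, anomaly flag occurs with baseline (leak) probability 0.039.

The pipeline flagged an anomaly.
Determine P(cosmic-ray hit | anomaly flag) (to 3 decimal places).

Under noisy-OR, P(anomaly flag | causes) = 1 − (1−0.039)·∏(1−qᵢ) over the active causes.
P(anomaly flag) = 0.039*0.836*0.894 + 0.497397*0.836*0.106 + 0.679026*0.164*0.894 + 0.832131*0.164*0.106 = 0.029148 + 0.044077 + 0.099556 + 0.014466 = 0.187247
Restricting to configurations with cosmic-ray hit present: 0.099556 + 0.014466 = 0.114022.
Hence the posterior is 0.114022/0.187247 ≈ 0.609.

P(cosmic-ray hit | anomaly flag) ≈ 0.609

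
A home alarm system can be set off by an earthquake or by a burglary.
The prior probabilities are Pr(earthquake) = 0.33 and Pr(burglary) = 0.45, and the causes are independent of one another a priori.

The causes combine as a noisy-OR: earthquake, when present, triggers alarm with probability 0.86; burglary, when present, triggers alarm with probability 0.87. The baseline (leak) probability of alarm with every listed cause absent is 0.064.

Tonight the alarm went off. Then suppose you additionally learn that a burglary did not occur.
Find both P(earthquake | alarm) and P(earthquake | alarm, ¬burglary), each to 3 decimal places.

Under noisy-OR, P(alarm | causes) = 1 − (1−0.064)·∏(1−qᵢ) over the active causes.
For the numerator, keep only earthquake=true terms: 0.157716 + 0.145970 = 0.303686
Denominator P(alarm): 0.064*0.67*0.55 + 0.87832*0.67*0.45 + 0.86896*0.33*0.55 + 0.982965*0.33*0.45 = 0.592083
P(earthquake | alarm) = 0.303686/0.592083 ≈ 0.513

Now condition on the additional information:
P(alarm | ¬burglary) = 0.064*0.67 + 0.86896*0.33 = 0.042880 + 0.286757 = 0.329637
Of this, 0.286757 comes from 0.86896*0.33 (the earthquake=true cases).
So P(earthquake | alarm, ¬burglary) = 0.286757/0.329637 ≈ 0.870.

P(earthquake | alarm) ≈ 0.513; P(earthquake | alarm, ¬burglary) ≈ 0.870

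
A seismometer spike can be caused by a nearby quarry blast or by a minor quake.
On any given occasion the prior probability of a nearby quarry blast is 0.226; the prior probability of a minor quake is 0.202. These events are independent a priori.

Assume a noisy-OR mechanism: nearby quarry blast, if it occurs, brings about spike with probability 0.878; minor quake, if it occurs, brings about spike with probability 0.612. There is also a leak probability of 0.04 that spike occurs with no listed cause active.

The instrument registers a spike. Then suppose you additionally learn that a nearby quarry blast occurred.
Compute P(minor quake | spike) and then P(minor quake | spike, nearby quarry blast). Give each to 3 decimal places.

P(minor quake | spike) ≈ 0.435; P(minor quake | spike, nearby quarry blast) ≈ 0.215

Under noisy-OR, P(spike | causes) = 1 − (1−0.04)·∏(1−qᵢ) over the active causes.
Sum P(spike|·) weighted by the priors over the 4 (nearby quarry blast, minor quake) configurations:
  P(spike) = 0.04·0.774·0.798 + 0.62752·0.774·0.202 + 0.88288·0.226·0.798 + 0.954557·0.226·0.202
        = 0.024706 + 0.098111 + 0.159226 + 0.043577 = 0.325620
The terms with minor quake present sum to 0.141688, so
  P(minor quake | spike) = 0.141688 / 0.325620 ≈ 0.435

Now condition on the additional information:
Sum P(spike|·) weighted by the priors over both values of minor quake:
  P(spike | nearby quarry blast) = 0.88288·0.798 + 0.954557·0.202
        = 0.704538 + 0.192821 = 0.897359
Configurations with minor quake contribute 0.192821, so
  P(minor quake | spike, nearby quarry blast) = 0.192821 / 0.897359 ≈ 0.215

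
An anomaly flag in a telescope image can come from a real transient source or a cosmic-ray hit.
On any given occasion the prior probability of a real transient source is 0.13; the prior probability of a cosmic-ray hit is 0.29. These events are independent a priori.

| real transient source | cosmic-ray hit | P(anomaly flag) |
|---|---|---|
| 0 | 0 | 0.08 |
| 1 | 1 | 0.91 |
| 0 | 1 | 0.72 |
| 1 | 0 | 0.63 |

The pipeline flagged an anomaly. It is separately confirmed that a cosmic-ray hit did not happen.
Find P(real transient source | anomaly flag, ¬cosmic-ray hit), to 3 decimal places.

P(real transient source | anomaly flag, ¬cosmic-ray hit) ≈ 0.541

P(anomaly flag | ¬cosmic-ray hit) = 0.08×0.87 + 0.63×0.13 = 0.069600 + 0.081900 = 0.151500
The real transient source-present share is 0.63×0.13 = 0.081900.
So P(real transient source | anomaly flag, ¬cosmic-ray hit) = 0.081900/0.151500 ≈ 0.541.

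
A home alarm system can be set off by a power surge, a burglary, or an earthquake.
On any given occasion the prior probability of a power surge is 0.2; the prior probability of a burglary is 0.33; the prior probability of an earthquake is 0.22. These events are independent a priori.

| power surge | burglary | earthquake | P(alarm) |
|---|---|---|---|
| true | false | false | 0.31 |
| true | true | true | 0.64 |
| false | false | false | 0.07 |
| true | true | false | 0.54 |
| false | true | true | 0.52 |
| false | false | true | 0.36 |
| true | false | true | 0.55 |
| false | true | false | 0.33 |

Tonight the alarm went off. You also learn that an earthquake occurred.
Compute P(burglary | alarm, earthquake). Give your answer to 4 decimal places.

P(alarm | earthquake) = 0.36×0.8×0.67 + 0.52×0.8×0.33 + 0.55×0.2×0.67 + 0.64×0.2×0.33 = 0.192960 + 0.137280 + 0.073700 + 0.042240 = 0.446180
Of this, 0.179520 comes from 0.137280 + 0.042240 (the burglary=true cases).
P(burglary | alarm, earthquake) = 0.179520 / 0.446180 ≈ 0.4023

P(burglary | alarm, earthquake) ≈ 0.4023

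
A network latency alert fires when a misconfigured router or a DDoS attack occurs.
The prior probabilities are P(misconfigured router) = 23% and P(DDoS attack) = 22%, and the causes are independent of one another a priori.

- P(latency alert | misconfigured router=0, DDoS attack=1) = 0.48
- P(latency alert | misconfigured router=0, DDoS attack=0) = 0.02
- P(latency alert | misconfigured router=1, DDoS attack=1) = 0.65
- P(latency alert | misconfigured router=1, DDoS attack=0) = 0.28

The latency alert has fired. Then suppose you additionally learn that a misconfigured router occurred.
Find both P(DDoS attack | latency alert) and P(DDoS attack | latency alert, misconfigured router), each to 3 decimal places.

P(DDoS attack | latency alert) ≈ 0.647; P(DDoS attack | latency alert, misconfigured router) ≈ 0.396

Enumerate the 4 (misconfigured router, DDoS attack) configurations and weight by the priors:
  P(latency alert) = 0.02*0.77*0.78 + 0.48*0.77*0.22 + 0.28*0.23*0.78 + 0.65*0.23*0.22
        = 0.012012 + 0.081312 + 0.050232 + 0.032890 = 0.176446
Keeping only the DDoS attack-present terms gives 0.114202, so
  P(DDoS attack | latency alert) = 0.114202 / 0.176446 ≈ 0.647

Now also conditioning on misconfigured router=true:
Sum P(latency alert|·) weighted by the priors over both values of DDoS attack:
  P(latency alert | misconfigured router) = 0.28*0.78 + 0.65*0.22
        = 0.218400 + 0.143000 = 0.361400
Configurations with DDoS attack contribute 0.143000, so
  P(DDoS attack | latency alert, misconfigured router) = 0.143000 / 0.361400 ≈ 0.396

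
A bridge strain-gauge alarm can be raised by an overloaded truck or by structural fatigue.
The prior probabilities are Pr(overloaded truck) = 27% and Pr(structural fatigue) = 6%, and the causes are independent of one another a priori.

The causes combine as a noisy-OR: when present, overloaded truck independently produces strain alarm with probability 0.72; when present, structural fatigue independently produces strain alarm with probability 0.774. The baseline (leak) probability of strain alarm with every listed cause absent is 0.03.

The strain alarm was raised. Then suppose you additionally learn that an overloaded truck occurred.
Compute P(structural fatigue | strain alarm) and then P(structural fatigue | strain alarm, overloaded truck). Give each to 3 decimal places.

Under noisy-OR, P(strain alarm | causes) = 1 − (1−0.03)·∏(1−qᵢ) over the active causes.
Enumerate the 4 (overloaded truck, structural fatigue) configurations and weight by the priors:
  P(strain alarm) = 0.03×0.73×0.94 + 0.78078×0.73×0.06 + 0.7284×0.27×0.94 + 0.938618×0.27×0.06
        = 0.020586 + 0.034198 + 0.184868 + 0.015206 = 0.254858
Keeping only the structural fatigue-present terms gives 0.049404, so
  P(structural fatigue | strain alarm) = 0.049404 / 0.254858 ≈ 0.194

With the extra evidence:
Weight on structural fatigue=true, given the evidence: 0.938618·0.06 = 0.056317
Denominator P(strain alarm | overloaded truck): 0.7284·0.94 + 0.938618·0.06 = 0.741013
Posterior = 0.056317 / 0.741013 ≈ 0.076

P(structural fatigue | strain alarm) ≈ 0.194; P(structural fatigue | strain alarm, overloaded truck) ≈ 0.076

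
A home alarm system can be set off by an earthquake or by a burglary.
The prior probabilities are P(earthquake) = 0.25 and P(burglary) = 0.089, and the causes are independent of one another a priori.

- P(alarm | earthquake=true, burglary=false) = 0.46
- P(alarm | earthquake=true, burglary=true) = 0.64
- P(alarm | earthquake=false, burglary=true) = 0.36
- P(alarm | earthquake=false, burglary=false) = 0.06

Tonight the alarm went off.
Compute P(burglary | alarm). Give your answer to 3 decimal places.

Enumerate the 4 (earthquake, burglary) configurations and weight by the priors:
  P(alarm) = 0.06×0.75×0.911 + 0.36×0.75×0.089 + 0.46×0.25×0.911 + 0.64×0.25×0.089
        = 0.040995 + 0.024030 + 0.104765 + 0.014240 = 0.184030
Keeping only the burglary-present terms gives 0.038270, so
  P(burglary | alarm) = 0.038270 / 0.184030 ≈ 0.208

P(burglary | alarm) ≈ 0.208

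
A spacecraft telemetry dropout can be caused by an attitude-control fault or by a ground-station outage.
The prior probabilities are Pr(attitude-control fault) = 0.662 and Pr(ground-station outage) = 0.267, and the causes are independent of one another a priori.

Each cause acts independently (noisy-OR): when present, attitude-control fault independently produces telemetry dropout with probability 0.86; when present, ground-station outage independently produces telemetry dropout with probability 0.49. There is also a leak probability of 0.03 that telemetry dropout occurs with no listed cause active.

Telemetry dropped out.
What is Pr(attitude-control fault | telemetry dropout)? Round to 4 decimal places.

Pr(attitude-control fault | telemetry dropout) ≈ 0.9167

Under noisy-OR, P(telemetry dropout | causes) = 1 − (1−0.03)·∏(1−qᵢ) over the active causes.
By total probability over the 4 (attitude-control fault, ground-station outage) configurations:
  P(telemetry dropout) = 0.03*0.338*0.733 + 0.5053*0.338*0.267 + 0.8642*0.662*0.733 + 0.930742*0.662*0.267
        = 0.007433 + 0.045601 + 0.419350 + 0.164512 = 0.636896
Keeping only the attitude-control fault-present terms gives 0.583862, so
  P(attitude-control fault | telemetry dropout) = 0.583862 / 0.636896 ≈ 0.9167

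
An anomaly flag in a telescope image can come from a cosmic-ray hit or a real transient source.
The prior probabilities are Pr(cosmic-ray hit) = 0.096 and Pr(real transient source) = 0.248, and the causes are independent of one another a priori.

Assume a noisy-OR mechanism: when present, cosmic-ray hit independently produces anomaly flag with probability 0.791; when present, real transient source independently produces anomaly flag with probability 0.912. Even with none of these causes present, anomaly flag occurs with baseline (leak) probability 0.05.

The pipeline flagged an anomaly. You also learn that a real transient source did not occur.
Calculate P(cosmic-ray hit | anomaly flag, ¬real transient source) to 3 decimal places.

Under noisy-OR, P(anomaly flag | causes) = 1 − (1−0.05)·∏(1−qᵢ) over the active causes.
Numerator (weight on configurations with cosmic-ray hit): 0.80145·0.096 = 0.076939
The normalizing constant is 0.05·0.904 + 0.80145·0.096 = 0.122139
P(cosmic-ray hit | anomaly flag, ¬real transient source) = 0.076939/0.122139 ≈ 0.630

P(cosmic-ray hit | anomaly flag, ¬real transient source) ≈ 0.630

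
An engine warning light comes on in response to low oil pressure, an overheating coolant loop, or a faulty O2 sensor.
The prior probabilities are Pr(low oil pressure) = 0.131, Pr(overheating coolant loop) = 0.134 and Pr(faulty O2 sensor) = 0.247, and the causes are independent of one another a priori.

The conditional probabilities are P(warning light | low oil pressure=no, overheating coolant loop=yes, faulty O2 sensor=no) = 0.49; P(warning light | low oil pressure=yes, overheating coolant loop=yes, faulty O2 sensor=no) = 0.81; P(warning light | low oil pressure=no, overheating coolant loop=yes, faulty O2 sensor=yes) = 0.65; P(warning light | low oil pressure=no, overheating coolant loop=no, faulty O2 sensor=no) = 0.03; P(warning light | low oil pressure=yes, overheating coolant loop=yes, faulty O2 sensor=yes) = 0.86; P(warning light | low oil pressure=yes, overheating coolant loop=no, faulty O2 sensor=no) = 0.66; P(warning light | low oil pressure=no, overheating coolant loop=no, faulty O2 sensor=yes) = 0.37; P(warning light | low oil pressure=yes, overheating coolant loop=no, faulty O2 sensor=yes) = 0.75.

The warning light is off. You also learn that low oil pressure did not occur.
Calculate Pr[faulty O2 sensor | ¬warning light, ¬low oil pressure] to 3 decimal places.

P(¬warning light | ¬low oil pressure) = 0.97*0.866*0.753 + 0.63*0.866*0.247 + 0.51*0.134*0.753 + 0.35*0.134*0.247 = 0.632535 + 0.134758 + 0.051460 + 0.011584 = 0.830337
The faulty O2 sensor-present share is 0.134758 + 0.011584 = 0.146342.
So P(faulty O2 sensor | ¬warning light, ¬low oil pressure) = 0.146342/0.830337 ≈ 0.176.

Pr[faulty O2 sensor | ¬warning light, ¬low oil pressure] ≈ 0.176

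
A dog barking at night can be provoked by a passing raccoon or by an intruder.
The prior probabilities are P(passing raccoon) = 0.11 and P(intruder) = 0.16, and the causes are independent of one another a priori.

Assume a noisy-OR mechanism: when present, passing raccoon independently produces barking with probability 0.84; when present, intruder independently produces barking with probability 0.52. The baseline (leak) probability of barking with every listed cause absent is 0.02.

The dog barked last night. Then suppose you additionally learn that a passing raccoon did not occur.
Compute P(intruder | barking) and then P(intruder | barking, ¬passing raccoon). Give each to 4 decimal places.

P(intruder | barking) ≈ 0.4968; P(intruder | barking, ¬passing raccoon) ≈ 0.8345

Under noisy-OR, P(barking | causes) = 1 − (1−0.02)·∏(1−qᵢ) over the active causes.
P(barking) = 0.02×0.89×0.84 + 0.5296×0.89×0.16 + 0.8432×0.11×0.84 + 0.924736×0.11×0.16 = 0.014952 + 0.075415 + 0.077912 + 0.016275 = 0.184554
Of this, 0.091690 comes from 0.075415 + 0.016275 (the intruder=true cases).
Hence the posterior is 0.091690/0.184554 ≈ 0.4968.

Now also conditioning on passing raccoon≠true:
P(barking | ¬passing raccoon) = 0.02*0.84 + 0.5296*0.16 = 0.016800 + 0.084736 = 0.101536
Of this, 0.084736 comes from 0.5296*0.16 (the intruder=true cases).
Hence the posterior is 0.084736/0.101536 ≈ 0.8345.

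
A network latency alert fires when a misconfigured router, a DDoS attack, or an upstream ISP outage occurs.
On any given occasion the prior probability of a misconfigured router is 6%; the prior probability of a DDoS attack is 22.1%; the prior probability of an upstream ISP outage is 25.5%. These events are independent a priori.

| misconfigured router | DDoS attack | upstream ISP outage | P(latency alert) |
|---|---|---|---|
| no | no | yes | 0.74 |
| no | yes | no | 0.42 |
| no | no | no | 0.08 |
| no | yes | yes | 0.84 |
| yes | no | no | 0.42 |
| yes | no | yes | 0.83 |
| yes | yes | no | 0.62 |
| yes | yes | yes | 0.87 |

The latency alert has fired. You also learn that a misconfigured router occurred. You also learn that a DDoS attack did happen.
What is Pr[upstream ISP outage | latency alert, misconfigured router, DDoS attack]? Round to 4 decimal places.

Pr[upstream ISP outage | latency alert, misconfigured router, DDoS attack] ≈ 0.3245

Numerator (weight on configurations with upstream ISP outage): 0.87×0.255 = 0.221850
Denominator P(latency alert | misconfigured router, DDoS attack): 0.62×0.745 + 0.87×0.255 = 0.683750
Posterior = 0.221850 / 0.683750 ≈ 0.3245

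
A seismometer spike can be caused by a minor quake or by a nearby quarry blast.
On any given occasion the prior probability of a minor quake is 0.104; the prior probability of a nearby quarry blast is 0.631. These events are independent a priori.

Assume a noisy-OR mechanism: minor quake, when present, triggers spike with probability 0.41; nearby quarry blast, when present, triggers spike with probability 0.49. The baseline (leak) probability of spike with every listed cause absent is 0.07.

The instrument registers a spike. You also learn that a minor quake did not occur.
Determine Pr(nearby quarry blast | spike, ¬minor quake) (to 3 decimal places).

Under noisy-OR, P(spike | causes) = 1 − (1−0.07)·∏(1−qᵢ) over the active causes.
Sum P(spike|·) weighted by the priors over both values of nearby quarry blast:
  P(spike | ¬minor quake) = 0.07×0.369 + 0.5257×0.631
        = 0.025830 + 0.331717 = 0.357547
Configurations with nearby quarry blast contribute 0.331717, so
  P(nearby quarry blast | spike, ¬minor quake) = 0.331717 / 0.357547 ≈ 0.928

Pr(nearby quarry blast | spike, ¬minor quake) ≈ 0.928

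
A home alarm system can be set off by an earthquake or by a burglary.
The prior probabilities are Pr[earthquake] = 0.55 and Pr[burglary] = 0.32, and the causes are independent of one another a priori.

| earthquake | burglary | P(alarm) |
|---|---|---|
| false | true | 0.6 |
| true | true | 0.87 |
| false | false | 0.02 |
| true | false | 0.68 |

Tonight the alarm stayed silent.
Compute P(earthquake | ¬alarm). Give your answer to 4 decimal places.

P(earthquake | ¬alarm) ≈ 0.2851

P(¬alarm) = 0.98*0.45*0.68 + 0.4*0.45*0.32 + 0.32*0.55*0.68 + 0.13*0.55*0.32 = 0.299880 + 0.057600 + 0.119680 + 0.022880 = 0.500040
Of this, 0.142560 comes from 0.119680 + 0.022880 (the earthquake=true cases).
Hence the posterior is 0.142560/0.500040 ≈ 0.2851.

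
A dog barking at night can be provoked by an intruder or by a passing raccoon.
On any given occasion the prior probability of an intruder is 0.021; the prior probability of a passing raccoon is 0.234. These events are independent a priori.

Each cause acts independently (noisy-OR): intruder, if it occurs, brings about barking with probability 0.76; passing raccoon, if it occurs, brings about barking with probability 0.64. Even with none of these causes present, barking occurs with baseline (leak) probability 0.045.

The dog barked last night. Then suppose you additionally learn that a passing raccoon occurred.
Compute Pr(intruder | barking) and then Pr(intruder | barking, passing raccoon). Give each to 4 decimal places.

Under noisy-OR, P(barking | causes) = 1 − (1−0.045)·∏(1−qᵢ) over the active causes.
P(barking) = 0.045×0.979×0.766 + 0.6562×0.979×0.234 + 0.7708×0.021×0.766 + 0.917488×0.021×0.234 = 0.033746 + 0.150326 + 0.012399 + 0.004509 = 0.200980
Of this, 0.016908 comes from 0.012399 + 0.004509 (the intruder=true cases).
So P(intruder | barking) = 0.016908/0.200980 ≈ 0.0841.

Now also conditioning on passing raccoon=true:
Enumerate both values of intruder and weight by the priors:
  P(barking | passing raccoon) = 0.6562×0.979 + 0.917488×0.021
        = 0.642420 + 0.019267 = 0.661687
Configurations with intruder contribute 0.019267, so
  P(intruder | barking, passing raccoon) = 0.019267 / 0.661687 ≈ 0.0291

Pr(intruder | barking) ≈ 0.0841; Pr(intruder | barking, passing raccoon) ≈ 0.0291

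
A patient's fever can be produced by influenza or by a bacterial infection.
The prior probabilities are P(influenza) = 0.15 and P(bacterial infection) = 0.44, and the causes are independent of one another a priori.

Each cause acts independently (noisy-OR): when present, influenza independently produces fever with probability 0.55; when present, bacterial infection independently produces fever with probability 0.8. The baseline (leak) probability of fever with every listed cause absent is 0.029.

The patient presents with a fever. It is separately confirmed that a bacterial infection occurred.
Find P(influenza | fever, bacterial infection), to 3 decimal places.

Under noisy-OR, P(fever | causes) = 1 − (1−0.029)·∏(1−qᵢ) over the active causes.
For the numerator, keep only influenza=true terms: 0.91261·0.15 = 0.136891
Denominator P(fever | bacterial infection): 0.8058·0.85 + 0.91261·0.15 = 0.821821
P(influenza | fever, bacterial infection) = 0.136891/0.821821 ≈ 0.167

P(influenza | fever, bacterial infection) ≈ 0.167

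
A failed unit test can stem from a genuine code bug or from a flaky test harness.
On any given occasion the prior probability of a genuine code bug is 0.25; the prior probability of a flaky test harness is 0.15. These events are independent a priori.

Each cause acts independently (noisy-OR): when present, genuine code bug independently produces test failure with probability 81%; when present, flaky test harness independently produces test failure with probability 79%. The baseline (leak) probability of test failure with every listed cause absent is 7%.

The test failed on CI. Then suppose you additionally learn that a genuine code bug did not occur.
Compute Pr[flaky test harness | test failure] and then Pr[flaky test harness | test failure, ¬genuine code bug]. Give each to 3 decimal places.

Under noisy-OR, P(test failure | causes) = 1 − (1−0.07)·∏(1−qᵢ) over the active causes.
Weight on flaky test harness=true, given the evidence: 0.090529 + 0.036108 = 0.126637
Normalizer over all consistent configurations: 0.07*0.75*0.85 + 0.8047*0.75*0.15 + 0.8233*0.25*0.85 + 0.962893*0.25*0.15 = 0.346213
P(flaky test harness | test failure) = 0.126637/0.346213 ≈ 0.366

Now condition on the additional information:
P(test failure | ¬genuine code bug) = 0.07×0.85 + 0.8047×0.15 = 0.059500 + 0.120705 = 0.180205
Of this, 0.120705 comes from 0.8047×0.15 (the flaky test harness=true cases).
So P(flaky test harness | test failure, ¬genuine code bug) = 0.120705/0.180205 ≈ 0.670.
Ruling out genuine code bug raises the posterior on flaky test harness — the flip side of explaining away.

Pr[flaky test harness | test failure] ≈ 0.366; Pr[flaky test harness | test failure, ¬genuine code bug] ≈ 0.670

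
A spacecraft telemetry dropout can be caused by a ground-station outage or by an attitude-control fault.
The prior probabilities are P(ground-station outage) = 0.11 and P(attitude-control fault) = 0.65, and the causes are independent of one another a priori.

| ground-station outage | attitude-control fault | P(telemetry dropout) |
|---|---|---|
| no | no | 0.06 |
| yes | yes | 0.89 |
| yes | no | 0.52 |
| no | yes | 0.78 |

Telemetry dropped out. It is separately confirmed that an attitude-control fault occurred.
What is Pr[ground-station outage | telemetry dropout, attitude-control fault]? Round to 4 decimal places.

Pr[ground-station outage | telemetry dropout, attitude-control fault] ≈ 0.1236

Weight on ground-station outage=true, given the evidence: 0.89*0.11 = 0.097900
Normalizer over all consistent configurations: 0.78*0.89 + 0.89*0.11 = 0.792100
Posterior = 0.097900 / 0.792100 ≈ 0.1236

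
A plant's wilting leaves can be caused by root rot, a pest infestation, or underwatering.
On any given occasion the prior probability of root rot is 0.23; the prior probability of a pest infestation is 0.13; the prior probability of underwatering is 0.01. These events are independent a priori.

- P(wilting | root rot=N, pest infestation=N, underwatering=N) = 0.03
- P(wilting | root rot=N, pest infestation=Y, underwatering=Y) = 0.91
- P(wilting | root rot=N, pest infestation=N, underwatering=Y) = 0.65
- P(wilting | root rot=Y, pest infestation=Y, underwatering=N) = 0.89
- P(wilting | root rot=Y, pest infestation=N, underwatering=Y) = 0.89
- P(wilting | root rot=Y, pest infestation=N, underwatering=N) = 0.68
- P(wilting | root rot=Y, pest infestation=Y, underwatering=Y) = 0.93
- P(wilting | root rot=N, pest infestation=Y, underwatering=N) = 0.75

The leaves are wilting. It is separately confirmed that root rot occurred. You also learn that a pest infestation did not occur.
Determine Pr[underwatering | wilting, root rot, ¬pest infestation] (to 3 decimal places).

Weight on underwatering=true, given the evidence: 0.89*0.01 = 0.008900
Normalizer over all consistent configurations: 0.68*0.99 + 0.89*0.01 = 0.682100
Posterior = 0.008900 / 0.682100 ≈ 0.013

Pr[underwatering | wilting, root rot, ¬pest infestation] ≈ 0.013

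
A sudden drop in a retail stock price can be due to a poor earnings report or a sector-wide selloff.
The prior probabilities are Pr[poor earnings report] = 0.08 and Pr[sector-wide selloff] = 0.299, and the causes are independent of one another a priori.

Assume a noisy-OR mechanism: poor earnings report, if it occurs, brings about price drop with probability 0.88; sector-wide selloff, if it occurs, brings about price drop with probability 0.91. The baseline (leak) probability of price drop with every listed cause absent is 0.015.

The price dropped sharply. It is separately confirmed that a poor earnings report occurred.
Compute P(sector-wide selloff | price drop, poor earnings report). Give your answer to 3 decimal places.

Under noisy-OR, P(price drop | causes) = 1 − (1−0.015)·∏(1−qᵢ) over the active causes.
P(price drop | poor earnings report) = 0.8818*0.701 + 0.989362*0.299 = 0.618142 + 0.295819 = 0.913961
Of this, 0.295819 comes from 0.989362*0.299 (the sector-wide selloff=true cases).
Hence the posterior is 0.295819/0.913961 ≈ 0.324.

P(sector-wide selloff | price drop, poor earnings report) ≈ 0.324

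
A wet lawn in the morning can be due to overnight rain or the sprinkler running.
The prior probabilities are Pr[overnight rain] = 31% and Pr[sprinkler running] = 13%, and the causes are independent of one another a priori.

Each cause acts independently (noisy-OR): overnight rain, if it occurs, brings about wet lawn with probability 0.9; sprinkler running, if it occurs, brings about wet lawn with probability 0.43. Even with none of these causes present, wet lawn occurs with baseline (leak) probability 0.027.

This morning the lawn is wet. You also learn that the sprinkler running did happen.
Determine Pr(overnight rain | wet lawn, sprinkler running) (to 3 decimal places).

Pr(overnight rain | wet lawn, sprinkler running) ≈ 0.488

Under noisy-OR, P(wet lawn | causes) = 1 − (1−0.027)·∏(1−qᵢ) over the active causes.
P(wet lawn | sprinkler running) = 0.44539·0.69 + 0.944539·0.31 = 0.307319 + 0.292807 = 0.600126
Restricting to configurations with overnight rain present: 0.944539·0.31 = 0.292807.
P(overnight rain | wet lawn, sprinkler running) = 0.292807 / 0.600126 ≈ 0.488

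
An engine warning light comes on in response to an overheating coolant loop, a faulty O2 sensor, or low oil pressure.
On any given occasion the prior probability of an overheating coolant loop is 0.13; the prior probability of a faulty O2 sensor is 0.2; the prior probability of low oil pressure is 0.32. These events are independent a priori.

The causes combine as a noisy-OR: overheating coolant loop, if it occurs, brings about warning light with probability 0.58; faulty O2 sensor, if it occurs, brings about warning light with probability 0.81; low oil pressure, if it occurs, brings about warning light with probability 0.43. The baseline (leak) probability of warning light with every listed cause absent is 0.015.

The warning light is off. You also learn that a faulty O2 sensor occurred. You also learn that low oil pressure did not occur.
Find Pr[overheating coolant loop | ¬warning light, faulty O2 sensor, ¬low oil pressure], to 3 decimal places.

Under noisy-OR, P(warning light | causes) = 1 − (1−0.015)·∏(1−qᵢ) over the active causes.
P(¬warning light | faulty O2 sensor, ¬low oil pressure) = 0.18715*0.87 + 0.078603*0.13 = 0.162821 + 0.010218 = 0.173039
Restricting to configurations with overheating coolant loop present: 0.078603*0.13 = 0.010218.
So P(overheating coolant loop | ¬warning light, faulty O2 sensor, ¬low oil pressure) = 0.010218/0.173039 ≈ 0.059.

Pr[overheating coolant loop | ¬warning light, faulty O2 sensor, ¬low oil pressure] ≈ 0.059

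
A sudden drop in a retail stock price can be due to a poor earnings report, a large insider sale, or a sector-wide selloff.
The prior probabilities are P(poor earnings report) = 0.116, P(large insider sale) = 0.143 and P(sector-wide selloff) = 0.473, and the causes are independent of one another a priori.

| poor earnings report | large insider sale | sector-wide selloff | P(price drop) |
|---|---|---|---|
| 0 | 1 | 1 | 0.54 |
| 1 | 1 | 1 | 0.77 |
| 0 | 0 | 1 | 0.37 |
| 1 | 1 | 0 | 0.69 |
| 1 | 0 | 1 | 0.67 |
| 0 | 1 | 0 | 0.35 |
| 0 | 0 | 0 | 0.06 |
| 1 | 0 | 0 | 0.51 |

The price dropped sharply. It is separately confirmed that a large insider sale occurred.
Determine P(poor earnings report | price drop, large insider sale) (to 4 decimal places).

P(poor earnings report | price drop, large insider sale) ≈ 0.1784

Weight on poor earnings report=true, given the evidence: 0.042181 + 0.042248 = 0.084429
Denominator P(price drop | large insider sale): 0.35*0.884*0.527 + 0.54*0.884*0.473 + 0.69*0.116*0.527 + 0.77*0.116*0.473 = 0.473274
P(poor earnings report | price drop, large insider sale) = 0.084429/0.473274 ≈ 0.1784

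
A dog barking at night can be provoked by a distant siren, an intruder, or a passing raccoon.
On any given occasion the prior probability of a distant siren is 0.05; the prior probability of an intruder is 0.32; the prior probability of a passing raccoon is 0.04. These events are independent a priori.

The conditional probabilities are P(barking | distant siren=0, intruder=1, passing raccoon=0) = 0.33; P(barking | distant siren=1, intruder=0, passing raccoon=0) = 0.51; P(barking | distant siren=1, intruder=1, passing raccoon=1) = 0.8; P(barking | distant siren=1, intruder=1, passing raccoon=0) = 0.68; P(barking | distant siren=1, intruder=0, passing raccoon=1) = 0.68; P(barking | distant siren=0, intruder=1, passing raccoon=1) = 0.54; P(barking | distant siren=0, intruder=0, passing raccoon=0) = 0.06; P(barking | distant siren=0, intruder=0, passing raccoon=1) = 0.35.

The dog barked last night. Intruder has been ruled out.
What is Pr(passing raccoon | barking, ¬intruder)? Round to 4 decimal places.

Enumerate the 4 (distant siren, passing raccoon) configurations and weight by the priors:
  P(barking | ¬intruder) = 0.06·0.95·0.96 + 0.35·0.95·0.04 + 0.51·0.05·0.96 + 0.68·0.05·0.04
        = 0.054720 + 0.013300 + 0.024480 + 0.001360 = 0.093860
Keeping only the passing raccoon-present terms gives 0.014660, so
  P(passing raccoon | barking, ¬intruder) = 0.014660 / 0.093860 ≈ 0.1562

Pr(passing raccoon | barking, ¬intruder) ≈ 0.1562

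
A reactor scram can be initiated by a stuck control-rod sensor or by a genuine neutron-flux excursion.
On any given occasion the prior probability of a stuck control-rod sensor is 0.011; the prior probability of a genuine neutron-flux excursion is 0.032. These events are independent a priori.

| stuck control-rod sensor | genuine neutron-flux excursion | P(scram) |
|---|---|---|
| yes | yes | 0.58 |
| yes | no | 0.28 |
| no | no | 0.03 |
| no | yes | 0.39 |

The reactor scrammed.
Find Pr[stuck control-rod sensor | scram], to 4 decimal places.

Pr[stuck control-rod sensor | scram] ≈ 0.0720

For the numerator, keep only stuck control-rod sensor=true terms: 0.002981 + 0.000204 = 0.003185
The normalizing constant is 0.03×0.989×0.968 + 0.39×0.989×0.032 + 0.28×0.011×0.968 + 0.58×0.011×0.032 = 0.044249
P(stuck control-rod sensor | scram) = 0.003185/0.044249 ≈ 0.0720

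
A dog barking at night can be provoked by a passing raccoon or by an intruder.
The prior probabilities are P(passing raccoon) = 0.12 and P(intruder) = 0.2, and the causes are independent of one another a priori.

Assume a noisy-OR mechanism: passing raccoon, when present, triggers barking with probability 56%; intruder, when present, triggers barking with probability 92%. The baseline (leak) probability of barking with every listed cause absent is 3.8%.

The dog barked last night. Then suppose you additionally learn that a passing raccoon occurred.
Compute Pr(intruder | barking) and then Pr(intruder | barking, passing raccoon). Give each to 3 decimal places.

Pr(intruder | barking) ≈ 0.693; Pr(intruder | barking, passing raccoon) ≈ 0.295

Under noisy-OR, P(barking | causes) = 1 − (1−0.038)·∏(1−qᵢ) over the active causes.
Sum P(barking|·) weighted by the priors over the 4 (passing raccoon, intruder) configurations:
  P(barking) = 0.038×0.88×0.8 + 0.92304×0.88×0.2 + 0.57672×0.12×0.8 + 0.966138×0.12×0.2
        = 0.026752 + 0.162455 + 0.055365 + 0.023187 = 0.267759
Configurations with intruder contribute 0.185642, so
  P(intruder | barking) = 0.185642 / 0.267759 ≈ 0.693

With the extra evidence:
P(barking | passing raccoon) = 0.57672×0.8 + 0.966138×0.2 = 0.461376 + 0.193228 = 0.654604
The intruder-present share is 0.966138×0.2 = 0.193228.
Hence the posterior is 0.193228/0.654604 ≈ 0.295.
The drop from 0.693 to 0.295 is the explaining-away (discounting) effect.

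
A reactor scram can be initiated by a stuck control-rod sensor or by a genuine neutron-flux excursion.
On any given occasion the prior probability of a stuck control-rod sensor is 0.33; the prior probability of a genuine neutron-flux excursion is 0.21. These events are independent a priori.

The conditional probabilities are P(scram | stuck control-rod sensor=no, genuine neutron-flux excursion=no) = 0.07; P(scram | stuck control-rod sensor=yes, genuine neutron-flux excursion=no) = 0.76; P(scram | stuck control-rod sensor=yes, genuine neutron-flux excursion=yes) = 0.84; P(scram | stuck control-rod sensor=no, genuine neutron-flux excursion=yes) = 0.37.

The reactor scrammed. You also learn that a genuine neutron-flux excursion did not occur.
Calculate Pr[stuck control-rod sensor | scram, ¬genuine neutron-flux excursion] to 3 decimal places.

Pr[stuck control-rod sensor | scram, ¬genuine neutron-flux excursion] ≈ 0.842

Sum P(scram|·) weighted by the priors over both values of stuck control-rod sensor:
  P(scram | ¬genuine neutron-flux excursion) = 0.07·0.67 + 0.76·0.33
        = 0.046900 + 0.250800 = 0.297700
The terms with stuck control-rod sensor present sum to 0.250800, so
  P(stuck control-rod sensor | scram, ¬genuine neutron-flux excursion) = 0.250800 / 0.297700 ≈ 0.842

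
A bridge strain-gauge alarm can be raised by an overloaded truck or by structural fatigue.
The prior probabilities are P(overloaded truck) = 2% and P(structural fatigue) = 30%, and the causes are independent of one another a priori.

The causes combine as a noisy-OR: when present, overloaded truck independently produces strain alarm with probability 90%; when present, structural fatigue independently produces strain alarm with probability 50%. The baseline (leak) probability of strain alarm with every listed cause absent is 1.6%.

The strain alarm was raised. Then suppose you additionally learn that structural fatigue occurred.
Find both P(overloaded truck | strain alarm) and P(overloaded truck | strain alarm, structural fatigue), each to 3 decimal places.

Under noisy-OR, P(strain alarm | causes) = 1 − (1−0.016)·∏(1−qᵢ) over the active causes.
Weight on overloaded truck=true, given the evidence: 0.012622 + 0.005705 = 0.018327
Normalizer over all consistent configurations: 0.016·0.98·0.7 + 0.508·0.98·0.3 + 0.9016·0.02·0.7 + 0.9508·0.02·0.3 = 0.178655
Posterior = 0.018327 / 0.178655 ≈ 0.103

Now condition on the additional information:
P(strain alarm | structural fatigue) = 0.508·0.98 + 0.9508·0.02 = 0.497840 + 0.019016 = 0.516856
Of this, 0.019016 comes from 0.9508·0.02 (the overloaded truck=true cases).
Hence the posterior is 0.019016/0.516856 ≈ 0.037.

P(overloaded truck | strain alarm) ≈ 0.103; P(overloaded truck | strain alarm, structural fatigue) ≈ 0.037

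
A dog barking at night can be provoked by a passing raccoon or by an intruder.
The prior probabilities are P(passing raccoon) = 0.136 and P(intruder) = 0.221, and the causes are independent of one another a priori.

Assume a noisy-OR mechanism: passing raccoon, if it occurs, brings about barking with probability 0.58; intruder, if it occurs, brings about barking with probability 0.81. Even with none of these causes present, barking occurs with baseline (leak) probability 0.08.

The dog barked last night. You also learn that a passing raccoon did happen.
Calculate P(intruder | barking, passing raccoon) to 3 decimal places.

P(intruder | barking, passing raccoon) ≈ 0.300

Under noisy-OR, P(barking | causes) = 1 − (1−0.08)·∏(1−qᵢ) over the active causes.
P(barking | passing raccoon) = 0.6136*0.779 + 0.926584*0.221 = 0.477994 + 0.204775 = 0.682769
Restricting to configurations with intruder present: 0.926584*0.221 = 0.204775.
Hence the posterior is 0.204775/0.682769 ≈ 0.300.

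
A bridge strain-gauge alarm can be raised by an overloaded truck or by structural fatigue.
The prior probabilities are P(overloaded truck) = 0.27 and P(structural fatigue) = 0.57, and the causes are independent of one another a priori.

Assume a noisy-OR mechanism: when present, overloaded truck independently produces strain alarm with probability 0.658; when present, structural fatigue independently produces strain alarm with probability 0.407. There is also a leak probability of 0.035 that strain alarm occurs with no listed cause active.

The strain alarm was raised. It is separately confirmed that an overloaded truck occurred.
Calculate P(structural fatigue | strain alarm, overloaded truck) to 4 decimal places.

P(structural fatigue | strain alarm, overloaded truck) ≈ 0.6141

Under noisy-OR, P(strain alarm | causes) = 1 − (1−0.035)·∏(1−qᵢ) over the active causes.
P(strain alarm | overloaded truck) = 0.66997×0.43 + 0.804292×0.57 = 0.288087 + 0.458446 = 0.746533
The structural fatigue-present share is 0.804292×0.57 = 0.458446.
So P(structural fatigue | strain alarm, overloaded truck) = 0.458446/0.746533 ≈ 0.6141.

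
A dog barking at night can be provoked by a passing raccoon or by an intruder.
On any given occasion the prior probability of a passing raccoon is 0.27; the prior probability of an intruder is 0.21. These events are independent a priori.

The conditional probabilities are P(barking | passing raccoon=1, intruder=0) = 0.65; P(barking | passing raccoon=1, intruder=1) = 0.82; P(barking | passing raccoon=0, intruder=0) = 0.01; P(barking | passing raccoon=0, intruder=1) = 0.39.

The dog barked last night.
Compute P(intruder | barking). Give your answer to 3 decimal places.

Weight on intruder=true, given the evidence: 0.059787 + 0.046494 = 0.106281
Denominator P(barking): 0.01·0.73·0.79 + 0.39·0.73·0.21 + 0.65·0.27·0.79 + 0.82·0.27·0.21 = 0.250693
Posterior = 0.106281 / 0.250693 ≈ 0.424

P(intruder | barking) ≈ 0.424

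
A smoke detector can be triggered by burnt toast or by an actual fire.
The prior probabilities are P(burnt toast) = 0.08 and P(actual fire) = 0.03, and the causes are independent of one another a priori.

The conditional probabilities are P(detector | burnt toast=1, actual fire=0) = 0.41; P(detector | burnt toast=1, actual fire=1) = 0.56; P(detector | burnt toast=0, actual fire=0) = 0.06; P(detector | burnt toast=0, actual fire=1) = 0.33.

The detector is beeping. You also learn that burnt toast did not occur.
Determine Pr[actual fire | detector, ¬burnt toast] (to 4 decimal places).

Pr[actual fire | detector, ¬burnt toast] ≈ 0.1454

P(detector | ¬burnt toast) = 0.06·0.97 + 0.33·0.03 = 0.058200 + 0.009900 = 0.068100
The actual fire-present share is 0.33·0.03 = 0.009900.
So P(actual fire | detector, ¬burnt toast) = 0.009900/0.068100 ≈ 0.1454.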